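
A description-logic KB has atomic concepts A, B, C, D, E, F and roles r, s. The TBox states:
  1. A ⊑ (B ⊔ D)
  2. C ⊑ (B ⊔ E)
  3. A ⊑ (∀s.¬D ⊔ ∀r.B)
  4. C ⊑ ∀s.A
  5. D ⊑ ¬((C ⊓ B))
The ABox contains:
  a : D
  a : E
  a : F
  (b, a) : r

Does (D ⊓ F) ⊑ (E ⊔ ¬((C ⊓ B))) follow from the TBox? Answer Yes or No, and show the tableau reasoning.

Yes

1. (D ⊓ F) ⊑ (E ⊔ ¬((C ⊓ B)))  ⇔  ((D ⊓ F) ⊓ (¬E ⊓ (C ⊓ B))) unsat w.r.t. T
   all branches close; clash {B, ¬B} at x₀
2. Hence (D ⊓ F) ⊑ (E ⊔ ¬((C ⊓ B))): entailed.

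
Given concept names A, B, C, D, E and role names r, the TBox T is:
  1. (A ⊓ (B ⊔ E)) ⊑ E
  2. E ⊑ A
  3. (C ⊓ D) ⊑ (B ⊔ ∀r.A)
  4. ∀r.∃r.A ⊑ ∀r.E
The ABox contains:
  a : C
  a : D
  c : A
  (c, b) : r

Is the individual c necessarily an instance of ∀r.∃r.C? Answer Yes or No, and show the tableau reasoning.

No

1. c : ∀r.∃r.C?  L(c) = {A} ∪ {∃r.∀r.¬C}
   open: L(c) ⊇ {A, ¬B, ¬C, ¬E, ∃r.∀r.¬A, …} (+ ∃-successors) — c ∉ ∀r.∃r.C possible
2. Hence c : ∀r.∃r.C: not entailed.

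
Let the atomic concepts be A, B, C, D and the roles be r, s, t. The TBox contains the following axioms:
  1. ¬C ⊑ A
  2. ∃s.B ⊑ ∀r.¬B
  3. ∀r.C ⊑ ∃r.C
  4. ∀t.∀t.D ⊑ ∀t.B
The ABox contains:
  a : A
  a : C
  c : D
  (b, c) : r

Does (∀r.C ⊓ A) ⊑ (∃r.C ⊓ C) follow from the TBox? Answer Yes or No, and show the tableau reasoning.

1. (∀r.C ⊓ A) ⊑ (∃r.C ⊓ C)  ⇔  ((∀r.C ⊓ A) ⊓ (∀r.¬C ⊔ ¬C)) unsat w.r.t. T
   apply at x₀: ∀r.C⊑∃r.C
   open: L(x₀) ⊇ {A, ¬C, ∀r.C, ∀s.¬B, ∃r.C, …} (+ ∃-successors)
2. Hence (∀r.C ⊓ A) ⊑ (∃r.C ⊓ C): not entailed.

No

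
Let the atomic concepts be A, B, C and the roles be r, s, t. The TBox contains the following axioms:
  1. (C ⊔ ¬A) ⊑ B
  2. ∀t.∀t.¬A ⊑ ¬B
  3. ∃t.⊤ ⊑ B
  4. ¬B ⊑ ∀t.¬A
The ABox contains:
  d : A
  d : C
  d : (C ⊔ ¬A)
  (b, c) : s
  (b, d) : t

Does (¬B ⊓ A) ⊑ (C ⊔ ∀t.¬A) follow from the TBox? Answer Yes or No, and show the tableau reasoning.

Yes

1. (¬B ⊓ A) ⊑ (C ⊔ ∀t.¬A)  ⇔  ((¬B ⊓ A) ⊓ (¬C ⊓ ∃t.A)) unsat w.r.t. T
   all branches close; clash {B, ¬B} at x₀
2. Hence (¬B ⊓ A) ⊑ (C ⊔ ∀t.¬A): entailed.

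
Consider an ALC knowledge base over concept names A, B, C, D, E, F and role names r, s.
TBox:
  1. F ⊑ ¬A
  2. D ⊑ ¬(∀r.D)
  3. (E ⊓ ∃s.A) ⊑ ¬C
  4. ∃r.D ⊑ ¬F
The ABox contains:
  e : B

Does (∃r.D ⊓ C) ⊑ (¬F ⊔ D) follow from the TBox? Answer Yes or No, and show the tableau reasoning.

1. (∃r.D ⊓ C) ⊑ (¬F ⊔ D)  ⇔  ((∃r.D ⊓ C) ⊓ (F ⊓ ¬D)) unsat w.r.t. T
   all branches close; clash {F, ¬F} at x₀
2. Hence (∃r.D ⊓ C) ⊑ (¬F ⊔ D): entailed.

Yes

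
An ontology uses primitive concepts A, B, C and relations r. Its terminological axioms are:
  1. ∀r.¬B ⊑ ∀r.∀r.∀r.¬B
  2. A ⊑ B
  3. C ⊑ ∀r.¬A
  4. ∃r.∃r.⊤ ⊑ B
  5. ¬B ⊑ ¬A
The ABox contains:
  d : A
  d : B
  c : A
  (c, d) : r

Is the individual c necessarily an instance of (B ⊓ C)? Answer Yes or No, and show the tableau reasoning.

1. c : (B ⊓ C)?  L(c) = {A} ∪ {(¬B ⊔ ¬C)}
   apply at c: A⊑B
   open: L(c) ⊇ {A, B, ¬C, ∃r.B} (+ ∃-successors) — c ∉ (B ⊓ C) possible
2. Hence c : (B ⊓ C): not entailed.

No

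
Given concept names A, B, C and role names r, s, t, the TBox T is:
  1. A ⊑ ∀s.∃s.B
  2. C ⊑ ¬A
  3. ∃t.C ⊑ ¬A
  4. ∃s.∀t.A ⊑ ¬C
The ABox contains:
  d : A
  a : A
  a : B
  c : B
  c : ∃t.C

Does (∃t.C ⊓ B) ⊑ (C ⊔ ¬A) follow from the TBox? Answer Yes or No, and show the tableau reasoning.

1. (∃t.C ⊓ B) ⊑ (C ⊔ ¬A)  ⇔  ((∃t.C ⊓ B) ⊓ (¬C ⊓ A)) unsat w.r.t. T
   all branches close; clash {A, ¬A} at x₀
2. Hence (∃t.C ⊓ B) ⊑ (C ⊔ ¬A): entailed.

Yes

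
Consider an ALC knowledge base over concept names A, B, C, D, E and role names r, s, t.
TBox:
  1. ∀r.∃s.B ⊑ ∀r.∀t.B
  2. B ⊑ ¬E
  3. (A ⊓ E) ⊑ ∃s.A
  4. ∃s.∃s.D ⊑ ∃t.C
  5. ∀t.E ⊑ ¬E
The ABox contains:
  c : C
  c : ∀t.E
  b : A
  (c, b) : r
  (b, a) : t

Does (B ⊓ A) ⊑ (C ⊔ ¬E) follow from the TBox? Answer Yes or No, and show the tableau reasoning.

Yes

1. (B ⊓ A) ⊑ (C ⊔ ¬E)  ⇔  ((B ⊓ A) ⊓ (¬C ⊓ E)) unsat w.r.t. T
   all branches close; clash {E, ¬E} at x₀
2. Hence (B ⊓ A) ⊑ (C ⊔ ¬E): entailed.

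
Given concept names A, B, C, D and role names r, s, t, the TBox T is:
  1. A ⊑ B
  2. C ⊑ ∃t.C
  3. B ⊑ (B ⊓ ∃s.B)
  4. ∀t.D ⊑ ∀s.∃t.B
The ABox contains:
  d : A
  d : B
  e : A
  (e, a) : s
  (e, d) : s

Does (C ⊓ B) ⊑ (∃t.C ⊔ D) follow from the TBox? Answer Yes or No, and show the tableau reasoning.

Yes

1. (C ⊓ B) ⊑ (∃t.C ⊔ D)  ⇔  ((C ⊓ B) ⊓ (∀t.¬C ⊓ ¬D)) unsat w.r.t. T
   all branches close; clash {C, ¬C} at an ∃-successor
2. Hence (C ⊓ B) ⊑ (∃t.C ⊔ D): entailed.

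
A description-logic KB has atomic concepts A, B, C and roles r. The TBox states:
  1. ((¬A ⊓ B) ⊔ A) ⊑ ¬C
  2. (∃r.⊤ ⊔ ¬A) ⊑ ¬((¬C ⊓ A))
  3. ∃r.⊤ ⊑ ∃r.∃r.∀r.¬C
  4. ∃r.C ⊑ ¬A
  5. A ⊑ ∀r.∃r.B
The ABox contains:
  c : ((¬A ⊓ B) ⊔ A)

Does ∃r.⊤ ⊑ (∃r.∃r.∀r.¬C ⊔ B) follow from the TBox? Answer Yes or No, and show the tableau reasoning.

1. ∃r.⊤ ⊑ (∃r.∃r.∀r.¬C ⊔ B)  ⇔  (∃r.⊤ ⊓ (∀r.∀r.∃r.C ⊓ ¬B)) unsat w.r.t. T
   all branches close; clash {C, ¬C} at an ∃-successor
2. Hence ∃r.⊤ ⊑ (∃r.∃r.∀r.¬C ⊔ B): entailed.

Yes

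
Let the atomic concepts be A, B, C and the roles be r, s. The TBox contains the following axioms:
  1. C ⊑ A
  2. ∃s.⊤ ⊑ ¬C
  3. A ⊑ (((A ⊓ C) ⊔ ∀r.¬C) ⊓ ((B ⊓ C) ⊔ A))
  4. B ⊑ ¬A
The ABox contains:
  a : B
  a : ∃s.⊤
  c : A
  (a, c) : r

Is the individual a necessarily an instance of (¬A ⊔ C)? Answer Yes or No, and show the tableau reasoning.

Yes

1. a : (¬A ⊔ C)?  L(a) = {B, ∃s.⊤} ∪ {(A ⊓ ¬C)}
   clash {A, ¬A} at a — a ∈ (¬A ⊔ C)
2. Hence a : (¬A ⊔ C): entailed.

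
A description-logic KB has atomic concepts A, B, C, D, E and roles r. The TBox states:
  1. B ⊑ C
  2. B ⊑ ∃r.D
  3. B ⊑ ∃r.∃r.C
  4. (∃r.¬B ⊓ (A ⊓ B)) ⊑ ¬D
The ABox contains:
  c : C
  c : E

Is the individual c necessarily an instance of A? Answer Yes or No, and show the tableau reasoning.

No

1. c : A?  L(c) = {C, E} ∪ {¬A}
   open: L(c) ⊇ {C, E, ¬A, ¬B, ∀r.B} — c ∉ A possible
2. Hence c : A: not entailed.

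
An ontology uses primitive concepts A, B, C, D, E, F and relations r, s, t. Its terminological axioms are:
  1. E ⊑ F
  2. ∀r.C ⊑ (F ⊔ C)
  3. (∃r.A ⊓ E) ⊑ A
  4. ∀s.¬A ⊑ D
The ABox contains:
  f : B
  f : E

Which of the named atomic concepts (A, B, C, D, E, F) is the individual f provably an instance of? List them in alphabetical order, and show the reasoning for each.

1. f : A?  L(f) = {B, E} ∪ {¬A}
   apply at f: E⊑F
   open: L(f) ⊇ {B, E, F, ¬A, ∀r.¬A, …} (+ ∃-successors) — f ∉ A possible
2. f : B?  L(f) = {B, E} ∪ {¬B}
   clash {B, ¬B} at f — f ∈ B
3. f : C?  L(f) = {B, E} ∪ {¬C}
   apply at f: E⊑F
   open: L(f) ⊇ {B, E, F, ¬C, ∀r.¬A, …} (+ ∃-successors) — f ∉ C possible
4. f : D?  L(f) = {B, E} ∪ {¬D}
   apply at f: E⊑F
   open: L(f) ⊇ {B, E, F, ¬D, ∀r.¬A, …} (+ ∃-successors) — f ∉ D possible
5. f : E?  L(f) = {B, E} ∪ {¬E}
   clash {E, ¬E} at f — f ∈ E
6. f : F?  L(f) = {B, E} ∪ {¬F}
   clash {F, ¬F} at f — f ∈ F
7. Entailed for f: {B, E, F}

{B, E, F}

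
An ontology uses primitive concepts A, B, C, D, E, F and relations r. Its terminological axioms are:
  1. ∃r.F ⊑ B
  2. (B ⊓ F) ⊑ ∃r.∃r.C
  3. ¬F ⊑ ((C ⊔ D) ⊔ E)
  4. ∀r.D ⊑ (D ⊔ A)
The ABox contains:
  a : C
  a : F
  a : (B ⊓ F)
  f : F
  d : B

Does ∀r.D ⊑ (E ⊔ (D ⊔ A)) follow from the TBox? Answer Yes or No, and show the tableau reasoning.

1. ∀r.D ⊑ (E ⊔ (D ⊔ A))  ⇔  (∀r.D ⊓ (¬E ⊓ (¬D ⊓ ¬A))) unsat w.r.t. T
   all branches close; clash {E, ¬E} at x₀
2. Hence ∀r.D ⊑ (E ⊔ (D ⊔ A)): entailed.

Yes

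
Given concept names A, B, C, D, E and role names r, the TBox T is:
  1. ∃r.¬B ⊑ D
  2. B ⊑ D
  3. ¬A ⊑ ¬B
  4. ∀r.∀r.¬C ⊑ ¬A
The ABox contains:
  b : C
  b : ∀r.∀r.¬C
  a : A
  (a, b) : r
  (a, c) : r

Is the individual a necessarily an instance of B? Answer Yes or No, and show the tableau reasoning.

No

1. a : B?  L(a) = {A} ∪ {¬B}
   open: L(a) ⊇ {A, D, ¬B, ∃r.∃r.C} (+ ∃-successors) — a ∉ B possible
2. Hence a : B: not entailed.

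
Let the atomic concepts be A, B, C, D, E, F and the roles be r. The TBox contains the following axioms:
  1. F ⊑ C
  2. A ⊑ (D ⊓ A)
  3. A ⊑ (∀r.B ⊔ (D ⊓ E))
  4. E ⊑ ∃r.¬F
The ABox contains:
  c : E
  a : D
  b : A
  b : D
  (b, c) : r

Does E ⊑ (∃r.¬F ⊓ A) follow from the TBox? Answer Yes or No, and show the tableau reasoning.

1. E ⊑ (∃r.¬F ⊓ A)  ⇔  (E ⊓ (∀r.F ⊔ ¬A)) unsat w.r.t. T
   apply at x₀: E⊑∃r.¬F
   open: L(x₀) ⊇ {E, ¬A, ¬F, ∃r.¬F} (+ ∃-successors)
2. Hence E ⊑ (∃r.¬F ⊓ A): not entailed.

No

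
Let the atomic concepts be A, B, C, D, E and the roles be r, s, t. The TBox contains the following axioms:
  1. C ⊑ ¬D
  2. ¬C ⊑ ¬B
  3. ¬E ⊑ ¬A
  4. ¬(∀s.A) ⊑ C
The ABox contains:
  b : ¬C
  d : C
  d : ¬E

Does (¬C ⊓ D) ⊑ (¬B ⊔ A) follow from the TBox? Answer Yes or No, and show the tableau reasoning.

Yes

1. (¬C ⊓ D) ⊑ (¬B ⊔ A)  ⇔  ((¬C ⊓ D) ⊓ (B ⊓ ¬A)) unsat w.r.t. T
   all branches close; clash {B, ¬B} at x₀
2. Hence (¬C ⊓ D) ⊑ (¬B ⊔ A): entailed.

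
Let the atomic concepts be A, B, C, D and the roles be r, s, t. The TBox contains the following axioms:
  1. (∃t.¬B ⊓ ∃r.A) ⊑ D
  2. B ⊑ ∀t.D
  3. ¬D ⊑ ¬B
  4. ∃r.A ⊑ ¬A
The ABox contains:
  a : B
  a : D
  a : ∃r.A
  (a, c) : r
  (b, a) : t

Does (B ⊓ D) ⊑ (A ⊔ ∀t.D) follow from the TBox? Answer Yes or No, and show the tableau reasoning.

1. (B ⊓ D) ⊑ (A ⊔ ∀t.D)  ⇔  ((B ⊓ D) ⊓ (¬A ⊓ ∃t.¬D)) unsat w.r.t. T
   all branches close; clash {D, ¬D} at an ∃-successor
2. Hence (B ⊓ D) ⊑ (A ⊔ ∀t.D): entailed.

Yes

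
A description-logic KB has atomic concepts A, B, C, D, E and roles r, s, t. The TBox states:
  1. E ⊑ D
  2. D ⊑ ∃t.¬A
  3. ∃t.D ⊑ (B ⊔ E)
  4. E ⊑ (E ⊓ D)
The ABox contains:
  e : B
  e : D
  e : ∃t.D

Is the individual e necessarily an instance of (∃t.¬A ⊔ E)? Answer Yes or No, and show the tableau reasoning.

1. e : (∃t.¬A ⊔ E)?  L(e) = {B, D, ∃t.D} ∪ {(∀t.A ⊓ ¬E)}
   clash {A, ¬A} at an ∃-successor — e ∈ (∃t.¬A ⊔ E)
2. Hence e : (∃t.¬A ⊔ E): entailed.

Yes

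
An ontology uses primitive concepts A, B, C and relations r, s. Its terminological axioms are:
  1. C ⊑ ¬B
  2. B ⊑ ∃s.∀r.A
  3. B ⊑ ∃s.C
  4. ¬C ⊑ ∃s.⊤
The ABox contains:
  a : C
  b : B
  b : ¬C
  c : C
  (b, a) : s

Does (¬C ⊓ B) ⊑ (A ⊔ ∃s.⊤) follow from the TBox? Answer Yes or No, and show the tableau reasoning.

1. (¬C ⊓ B) ⊑ (A ⊔ ∃s.⊤)  ⇔  ((¬C ⊓ B) ⊓ (¬A ⊓ ∀s.⊥)) unsat w.r.t. T
   all branches close; clash ⊥ at an ∃-successor
2. Hence (¬C ⊓ B) ⊑ (A ⊔ ∃s.⊤): entailed.

Yes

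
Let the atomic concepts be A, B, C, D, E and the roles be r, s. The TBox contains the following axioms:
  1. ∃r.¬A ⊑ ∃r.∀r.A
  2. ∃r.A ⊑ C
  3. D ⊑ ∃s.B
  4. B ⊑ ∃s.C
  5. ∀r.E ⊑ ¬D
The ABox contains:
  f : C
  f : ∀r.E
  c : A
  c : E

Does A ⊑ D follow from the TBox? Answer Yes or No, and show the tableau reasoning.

No

1. A ⊑ D  ⇔  (A ⊓ ¬D) unsat w.r.t. T
   open: L(x₀) ⊇ {A, ¬B, ¬D, ∀r.A, ∀r.¬A}
2. Hence A ⊑ D: not entailed.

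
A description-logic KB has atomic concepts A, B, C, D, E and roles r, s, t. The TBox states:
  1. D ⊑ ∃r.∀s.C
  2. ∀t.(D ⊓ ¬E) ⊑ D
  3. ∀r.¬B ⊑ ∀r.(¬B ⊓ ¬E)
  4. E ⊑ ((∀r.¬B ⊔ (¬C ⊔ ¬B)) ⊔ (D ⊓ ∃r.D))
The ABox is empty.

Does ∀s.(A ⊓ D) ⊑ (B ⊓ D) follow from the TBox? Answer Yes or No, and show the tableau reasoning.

No

1. ∀s.(A ⊓ D) ⊑ (B ⊓ D)  ⇔  (∀s.(A ⊓ D) ⊓ (¬B ⊔ ¬D)) unsat w.r.t. T
   open: L(x₀) ⊇ {¬B, ¬D, ¬E, ∀s.(A ⊓ D), ∃r.B, …} (+ ∃-successors)
2. Hence ∀s.(A ⊓ D) ⊑ (B ⊓ D): not entailed.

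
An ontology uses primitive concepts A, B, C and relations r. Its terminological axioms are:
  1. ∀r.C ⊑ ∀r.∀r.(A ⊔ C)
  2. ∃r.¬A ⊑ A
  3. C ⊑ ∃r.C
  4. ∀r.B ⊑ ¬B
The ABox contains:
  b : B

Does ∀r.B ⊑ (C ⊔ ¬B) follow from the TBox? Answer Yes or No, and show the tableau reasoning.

Yes

1. ∀r.B ⊑ (C ⊔ ¬B)  ⇔  (∀r.B ⊓ (¬C ⊓ B)) unsat w.r.t. T
   all branches close; clash {B, ¬B} at x₀
2. Hence ∀r.B ⊑ (C ⊔ ¬B): entailed.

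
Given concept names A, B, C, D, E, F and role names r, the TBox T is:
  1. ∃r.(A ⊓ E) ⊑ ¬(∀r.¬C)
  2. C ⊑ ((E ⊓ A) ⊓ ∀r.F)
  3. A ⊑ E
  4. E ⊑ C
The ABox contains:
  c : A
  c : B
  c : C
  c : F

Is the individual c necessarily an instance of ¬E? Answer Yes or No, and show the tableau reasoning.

No

1. c : ¬E?  L(c) = {A, B, C, F} ∪ {E}
   apply at c: C⊑((E ⊓ A) ⊓ ∀r.F)
   open: L(c) ⊇ {A, B, C, E, F, …} — c ∉ ¬E possible
2. Hence c : ¬E: not entailed.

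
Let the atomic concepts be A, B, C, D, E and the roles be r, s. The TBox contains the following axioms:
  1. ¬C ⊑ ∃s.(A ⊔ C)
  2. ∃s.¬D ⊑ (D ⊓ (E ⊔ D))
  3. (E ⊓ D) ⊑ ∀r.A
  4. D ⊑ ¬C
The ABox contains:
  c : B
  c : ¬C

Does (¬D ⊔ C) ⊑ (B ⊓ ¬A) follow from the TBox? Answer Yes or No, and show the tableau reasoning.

No

1. (¬D ⊔ C) ⊑ (B ⊓ ¬A)  ⇔  ((¬D ⊔ C) ⊓ (¬B ⊔ A)) unsat w.r.t. T
   open: L(x₀) ⊇ {C, ¬B, ¬D, ∀s.D}
2. Hence (¬D ⊔ C) ⊑ (B ⊓ ¬A): not entailed.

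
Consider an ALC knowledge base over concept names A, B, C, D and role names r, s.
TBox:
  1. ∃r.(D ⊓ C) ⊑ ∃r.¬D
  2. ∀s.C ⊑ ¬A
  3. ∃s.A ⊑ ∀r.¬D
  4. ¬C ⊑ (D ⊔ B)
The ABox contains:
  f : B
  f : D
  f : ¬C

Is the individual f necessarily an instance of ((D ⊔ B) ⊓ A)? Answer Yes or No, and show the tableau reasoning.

No

1. f : ((D ⊔ B) ⊓ A)?  L(f) = {B, D, ¬C} ∪ {((¬D ⊓ ¬B) ⊔ ¬A)}
   apply at f: ¬C⊑(D ⊔ B)
   open: L(f) ⊇ {B, D, ¬A, ¬C, ∀r.(¬D ⊔ ¬C), …} — f ∉ ((D ⊔ B) ⊓ A) possible
2. Hence f : ((D ⊔ B) ⊓ A): not entailed.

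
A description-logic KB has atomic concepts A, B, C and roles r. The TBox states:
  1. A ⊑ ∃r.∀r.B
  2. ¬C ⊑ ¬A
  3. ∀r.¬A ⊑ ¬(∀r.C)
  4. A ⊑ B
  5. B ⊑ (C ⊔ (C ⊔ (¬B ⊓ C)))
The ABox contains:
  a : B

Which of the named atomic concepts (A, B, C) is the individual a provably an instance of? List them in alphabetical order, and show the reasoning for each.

{B, C}

1. a : A?  L(a) = {B} ∪ {¬A}
   apply at a: B⊑(C ⊔ (C ⊔ (¬B ⊓ C)))
   open: L(a) ⊇ {B, C, ¬A, ∃r.A} (+ ∃-successors) — a ∉ A possible
2. a : B?  L(a) = {B} ∪ {¬B}
   clash {B, ¬B} at a — a ∈ B
3. a : C?  L(a) = {B} ∪ {¬C}
   clash {B, ¬B} at a — a ∈ C
4. Entailed for a: {B, C}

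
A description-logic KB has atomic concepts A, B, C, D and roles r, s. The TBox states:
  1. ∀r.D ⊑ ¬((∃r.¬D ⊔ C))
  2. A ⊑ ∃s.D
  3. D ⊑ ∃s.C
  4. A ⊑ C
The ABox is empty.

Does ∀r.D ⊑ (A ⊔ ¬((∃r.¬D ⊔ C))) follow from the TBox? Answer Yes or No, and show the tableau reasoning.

Yes

1. ∀r.D ⊑ (A ⊔ ¬((∃r.¬D ⊔ C)))  ⇔  (∀r.D ⊓ (¬A ⊓ (∃r.¬D ⊔ C))) unsat w.r.t. T
   all branches close; clash {C, ¬C} at x₀
2. Hence ∀r.D ⊑ (A ⊔ ¬((∃r.¬D ⊔ C))): entailed.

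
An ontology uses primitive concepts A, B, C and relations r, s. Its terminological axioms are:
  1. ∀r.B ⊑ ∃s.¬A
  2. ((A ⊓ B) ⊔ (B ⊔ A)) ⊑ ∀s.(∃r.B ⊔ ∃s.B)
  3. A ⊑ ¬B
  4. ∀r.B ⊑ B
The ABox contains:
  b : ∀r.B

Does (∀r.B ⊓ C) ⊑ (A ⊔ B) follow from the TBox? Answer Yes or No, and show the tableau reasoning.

Yes

1. (∀r.B ⊓ C) ⊑ (A ⊔ B)  ⇔  ((∀r.B ⊓ C) ⊓ (¬A ⊓ ¬B)) unsat w.r.t. T
   all branches close; clash {B, ¬B} at x₀
2. Hence (∀r.B ⊓ C) ⊑ (A ⊔ B): entailed.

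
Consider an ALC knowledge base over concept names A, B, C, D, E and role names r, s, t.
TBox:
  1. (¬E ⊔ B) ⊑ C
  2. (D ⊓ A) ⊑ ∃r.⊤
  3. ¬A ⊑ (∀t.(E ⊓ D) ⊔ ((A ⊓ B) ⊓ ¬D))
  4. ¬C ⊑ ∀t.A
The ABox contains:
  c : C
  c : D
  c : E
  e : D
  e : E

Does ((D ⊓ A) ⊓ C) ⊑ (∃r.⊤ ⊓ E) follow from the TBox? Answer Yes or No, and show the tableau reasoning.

No

1. ((D ⊓ A) ⊓ C) ⊑ (∃r.⊤ ⊓ E)  ⇔  (((D ⊓ A) ⊓ C) ⊓ (∀r.⊥ ⊔ ¬E)) unsat w.r.t. T
   apply at x₀: (D ⊓ A)⊑∃r.⊤
   open: L(x₀) ⊇ {A, C, D, ¬E, ∃r.⊤} (+ ∃-successors)
2. Hence ((D ⊓ A) ⊓ C) ⊑ (∃r.⊤ ⊓ E): not entailed.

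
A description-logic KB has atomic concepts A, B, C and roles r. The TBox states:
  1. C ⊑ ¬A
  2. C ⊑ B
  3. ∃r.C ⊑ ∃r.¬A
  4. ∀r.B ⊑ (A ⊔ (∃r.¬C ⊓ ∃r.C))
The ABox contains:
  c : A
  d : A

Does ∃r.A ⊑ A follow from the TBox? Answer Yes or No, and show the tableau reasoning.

No

1. ∃r.A ⊑ A  ⇔  (∃r.A ⊓ ¬A) unsat w.r.t. T
   open: L(x₀) ⊇ {¬A, ¬C, ∀r.¬C, ∃r.A, ∃r.¬B} (+ ∃-successors)
2. Hence ∃r.A ⊑ A: not entailed.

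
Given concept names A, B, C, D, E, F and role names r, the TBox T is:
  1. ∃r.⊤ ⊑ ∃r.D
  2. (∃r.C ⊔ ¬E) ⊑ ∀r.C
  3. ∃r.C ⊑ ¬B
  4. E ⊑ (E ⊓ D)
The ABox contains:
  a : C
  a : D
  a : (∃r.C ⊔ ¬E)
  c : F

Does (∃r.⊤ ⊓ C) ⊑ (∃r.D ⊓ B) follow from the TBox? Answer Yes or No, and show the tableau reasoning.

1. (∃r.⊤ ⊓ C) ⊑ (∃r.D ⊓ B)  ⇔  ((∃r.⊤ ⊓ C) ⊓ (∀r.¬D ⊔ ¬B)) unsat w.r.t. T
   apply at x₀: ∃r.⊤⊑∃r.D
   open: L(x₀) ⊇ {C, ¬B, ¬E, ∀r.C, ∃r.D, …} (+ ∃-successors)
2. Hence (∃r.⊤ ⊓ C) ⊑ (∃r.D ⊓ B): not entailed.

No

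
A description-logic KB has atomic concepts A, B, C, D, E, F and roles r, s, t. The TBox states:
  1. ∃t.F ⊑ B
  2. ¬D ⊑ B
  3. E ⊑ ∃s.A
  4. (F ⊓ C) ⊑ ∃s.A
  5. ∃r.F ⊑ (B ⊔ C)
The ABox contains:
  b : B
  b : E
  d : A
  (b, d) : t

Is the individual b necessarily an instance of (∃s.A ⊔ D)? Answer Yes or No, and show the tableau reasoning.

1. b : (∃s.A ⊔ D)?  L(b) = {B, E} ∪ {(∀s.¬A ⊓ ¬D)}
   clash {A, ¬A} at an ∃-successor — b ∈ (∃s.A ⊔ D)
2. Hence b : (∃s.A ⊔ D): entailed.

Yes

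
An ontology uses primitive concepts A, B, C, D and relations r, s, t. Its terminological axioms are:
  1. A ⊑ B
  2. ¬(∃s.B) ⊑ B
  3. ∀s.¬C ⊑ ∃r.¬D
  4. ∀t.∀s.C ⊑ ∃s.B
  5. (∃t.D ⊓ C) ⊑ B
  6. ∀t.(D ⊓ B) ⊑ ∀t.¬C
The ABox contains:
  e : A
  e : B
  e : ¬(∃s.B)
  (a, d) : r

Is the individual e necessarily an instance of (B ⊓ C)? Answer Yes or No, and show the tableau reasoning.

1. e : (B ⊓ C)?  L(e) = {A, B, ¬(∃s.B)} ∪ {(¬B ⊔ ¬C)}
   open: L(e) ⊇ {A, B, ¬C, ∀s.¬B, ∃s.C, …} (+ ∃-successors) — e ∉ (B ⊓ C) possible
2. Hence e : (B ⊓ C): not entailed.

No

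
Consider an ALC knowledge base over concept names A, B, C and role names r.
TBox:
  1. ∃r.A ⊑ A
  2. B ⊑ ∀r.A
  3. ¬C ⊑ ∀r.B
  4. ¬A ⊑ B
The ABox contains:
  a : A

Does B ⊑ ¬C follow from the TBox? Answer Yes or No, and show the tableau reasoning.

1. B ⊑ ¬C  ⇔  (B ⊓ C) unsat w.r.t. T
   apply at x₀: B⊑∀r.A
   open: L(x₀) ⊇ {B, C, ∀r.A, ∀r.¬A}
2. Hence B ⊑ ¬C: not entailed.

No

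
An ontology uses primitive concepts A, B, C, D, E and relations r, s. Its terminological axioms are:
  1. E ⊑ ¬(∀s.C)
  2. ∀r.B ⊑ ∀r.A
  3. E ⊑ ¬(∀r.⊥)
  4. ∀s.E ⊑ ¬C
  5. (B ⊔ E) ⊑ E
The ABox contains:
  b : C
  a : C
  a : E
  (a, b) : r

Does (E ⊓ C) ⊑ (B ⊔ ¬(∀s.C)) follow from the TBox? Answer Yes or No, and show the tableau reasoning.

1. (E ⊓ C) ⊑ (B ⊔ ¬(∀s.C))  ⇔  ((E ⊓ C) ⊓ (¬B ⊓ ∀s.C)) unsat w.r.t. T
   all branches close; clash {C, ¬C} at x₀
2. Hence (E ⊓ C) ⊑ (B ⊔ ¬(∀s.C)): entailed.

Yes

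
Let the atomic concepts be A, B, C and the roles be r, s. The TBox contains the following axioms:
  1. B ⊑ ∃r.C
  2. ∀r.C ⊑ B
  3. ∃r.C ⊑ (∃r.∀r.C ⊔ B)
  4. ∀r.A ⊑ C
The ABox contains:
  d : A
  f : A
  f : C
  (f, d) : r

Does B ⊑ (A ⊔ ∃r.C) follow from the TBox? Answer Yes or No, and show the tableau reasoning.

1. B ⊑ (A ⊔ ∃r.C)  ⇔  (B ⊓ (¬A ⊓ ∀r.¬C)) unsat w.r.t. T
   all branches close; clash {C, ¬C} at an ∃-successor
2. Hence B ⊑ (A ⊔ ∃r.C): entailed.

Yes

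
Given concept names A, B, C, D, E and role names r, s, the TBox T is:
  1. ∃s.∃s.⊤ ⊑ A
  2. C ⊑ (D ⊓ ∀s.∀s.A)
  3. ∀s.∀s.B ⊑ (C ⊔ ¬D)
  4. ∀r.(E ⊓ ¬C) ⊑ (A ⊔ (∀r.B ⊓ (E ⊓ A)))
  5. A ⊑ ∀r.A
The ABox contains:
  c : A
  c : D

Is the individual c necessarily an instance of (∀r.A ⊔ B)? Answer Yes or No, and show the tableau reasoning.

1. c : (∀r.A ⊔ B)?  L(c) = {A, D} ∪ {(∃r.¬A ⊓ ¬B)}
   clash {D, ¬D} at c — c ∈ (∀r.A ⊔ B)
2. Hence c : (∀r.A ⊔ B): entailed.

Yes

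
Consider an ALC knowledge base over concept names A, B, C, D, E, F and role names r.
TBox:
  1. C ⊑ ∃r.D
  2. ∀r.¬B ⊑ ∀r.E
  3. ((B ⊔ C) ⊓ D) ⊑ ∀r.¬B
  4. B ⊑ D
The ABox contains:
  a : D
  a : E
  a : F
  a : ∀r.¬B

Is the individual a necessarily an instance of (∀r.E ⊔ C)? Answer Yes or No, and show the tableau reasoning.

1. a : (∀r.E ⊔ C)?  L(a) = {D, E, F, ∀r.¬B} ∪ {(∃r.¬E ⊓ ¬C)}
   clash {E, ¬E} at an ∃-successor — a ∈ (∀r.E ⊔ C)
2. Hence a : (∀r.E ⊔ C): entailed.

Yes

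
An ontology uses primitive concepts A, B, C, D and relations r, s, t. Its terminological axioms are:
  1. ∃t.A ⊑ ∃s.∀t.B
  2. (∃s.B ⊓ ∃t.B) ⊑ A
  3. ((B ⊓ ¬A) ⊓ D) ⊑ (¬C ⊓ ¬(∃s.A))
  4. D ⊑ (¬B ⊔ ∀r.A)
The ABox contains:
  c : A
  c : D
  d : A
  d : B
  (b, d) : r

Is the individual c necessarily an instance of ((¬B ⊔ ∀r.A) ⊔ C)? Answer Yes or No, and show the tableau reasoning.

Yes

1. c : ((¬B ⊔ ∀r.A) ⊔ C)?  L(c) = {A, D} ∪ {((B ⊓ ∃r.¬A) ⊓ ¬C)}
   clash {A, ¬A} at an ∃-successor — c ∈ ((¬B ⊔ ∀r.A) ⊔ C)
2. Hence c : ((¬B ⊔ ∀r.A) ⊔ C): entailed.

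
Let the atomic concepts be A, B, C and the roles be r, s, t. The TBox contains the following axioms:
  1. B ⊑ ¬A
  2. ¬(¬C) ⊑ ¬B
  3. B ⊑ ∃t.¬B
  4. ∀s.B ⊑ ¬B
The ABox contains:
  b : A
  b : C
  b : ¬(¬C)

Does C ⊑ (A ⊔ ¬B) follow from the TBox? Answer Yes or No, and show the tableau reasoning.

1. C ⊑ (A ⊔ ¬B)  ⇔  (C ⊓ (¬A ⊓ B)) unsat w.r.t. T
   all branches close; clash {B, ¬B} at x₀
2. Hence C ⊑ (A ⊔ ¬B): entailed.

Yes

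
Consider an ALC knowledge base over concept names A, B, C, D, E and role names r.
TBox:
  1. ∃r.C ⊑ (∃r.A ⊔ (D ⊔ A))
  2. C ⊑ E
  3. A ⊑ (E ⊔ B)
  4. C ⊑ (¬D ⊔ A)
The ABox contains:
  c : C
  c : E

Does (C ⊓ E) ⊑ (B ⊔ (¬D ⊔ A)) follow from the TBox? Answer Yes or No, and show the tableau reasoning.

Yes

1. (C ⊓ E) ⊑ (B ⊔ (¬D ⊔ A))  ⇔  ((C ⊓ E) ⊓ (¬B ⊓ (D ⊓ ¬A))) unsat w.r.t. T
   all branches close; clash {A, ¬A} at x₀
2. Hence (C ⊓ E) ⊑ (B ⊔ (¬D ⊔ A)): entailed.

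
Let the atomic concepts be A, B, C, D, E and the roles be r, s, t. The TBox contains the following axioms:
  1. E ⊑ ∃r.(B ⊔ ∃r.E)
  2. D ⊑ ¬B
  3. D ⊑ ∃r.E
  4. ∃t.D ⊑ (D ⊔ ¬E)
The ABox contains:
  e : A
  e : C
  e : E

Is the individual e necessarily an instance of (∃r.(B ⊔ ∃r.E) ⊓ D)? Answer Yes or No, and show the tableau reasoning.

No

1. e : (∃r.(B ⊔ ∃r.E) ⊓ D)?  L(e) = {A, C, E} ∪ {(∀r.(¬B ⊓ ∀r.¬E) ⊔ ¬D)}
   apply at e: E⊑∃r.(B ⊔ ∃r.E)
   open: L(e) ⊇ {A, C, E, ¬D, ∀t.¬D, …} (+ ∃-successors) — e ∉ (∃r.(B ⊔ ∃r.E) ⊓ D) possible
2. Hence e : (∃r.(B ⊔ ∃r.E) ⊓ D): not entailed.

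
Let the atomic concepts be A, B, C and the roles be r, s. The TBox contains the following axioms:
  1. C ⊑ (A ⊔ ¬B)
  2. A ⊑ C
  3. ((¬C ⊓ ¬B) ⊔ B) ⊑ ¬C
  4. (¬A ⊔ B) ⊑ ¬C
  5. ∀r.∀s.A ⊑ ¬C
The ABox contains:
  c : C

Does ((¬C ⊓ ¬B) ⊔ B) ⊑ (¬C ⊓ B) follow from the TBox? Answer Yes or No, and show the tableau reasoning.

No

1. ((¬C ⊓ ¬B) ⊔ B) ⊑ (¬C ⊓ B)  ⇔  (((¬C ⊓ ¬B) ⊔ B) ⊓ (C ⊔ ¬B)) unsat w.r.t. T
   apply at x₀: ((¬C ⊓ ¬B) ⊔ B)⊑¬C
   open: L(x₀) ⊇ {¬A, ¬B, ¬C}
2. Hence ((¬C ⊓ ¬B) ⊔ B) ⊑ (¬C ⊓ B): not entailed.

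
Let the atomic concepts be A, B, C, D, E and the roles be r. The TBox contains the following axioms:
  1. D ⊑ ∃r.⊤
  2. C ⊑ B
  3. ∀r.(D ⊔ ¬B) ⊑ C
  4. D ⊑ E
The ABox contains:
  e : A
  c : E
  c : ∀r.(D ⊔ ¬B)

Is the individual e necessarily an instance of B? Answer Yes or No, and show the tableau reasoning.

1. e : B?  L(e) = {A} ∪ {¬B}
   open: L(e) ⊇ {A, ¬B, ¬C, ¬D, ∃r.(¬D ⊓ B)} (+ ∃-successors) — e ∉ B possible
2. Hence e : B: not entailed.

No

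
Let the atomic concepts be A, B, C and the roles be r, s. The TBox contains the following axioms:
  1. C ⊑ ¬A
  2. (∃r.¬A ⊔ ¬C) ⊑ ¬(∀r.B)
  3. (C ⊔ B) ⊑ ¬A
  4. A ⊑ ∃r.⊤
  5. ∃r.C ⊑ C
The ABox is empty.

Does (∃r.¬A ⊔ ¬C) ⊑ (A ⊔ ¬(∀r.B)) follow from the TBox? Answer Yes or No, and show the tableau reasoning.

1. (∃r.¬A ⊔ ¬C) ⊑ (A ⊔ ¬(∀r.B))  ⇔  ((∃r.¬A ⊔ ¬C) ⊓ (¬A ⊓ ∀r.B)) unsat w.r.t. T
   all branches close; clash {C, ¬C} at x₀
2. Hence (∃r.¬A ⊔ ¬C) ⊑ (A ⊔ ¬(∀r.B)): entailed.

Yes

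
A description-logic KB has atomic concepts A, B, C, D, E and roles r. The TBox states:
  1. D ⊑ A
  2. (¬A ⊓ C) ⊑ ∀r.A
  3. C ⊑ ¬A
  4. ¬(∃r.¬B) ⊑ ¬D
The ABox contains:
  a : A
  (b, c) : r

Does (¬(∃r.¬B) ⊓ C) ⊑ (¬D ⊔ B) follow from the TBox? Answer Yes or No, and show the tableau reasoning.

1. (¬(∃r.¬B) ⊓ C) ⊑ (¬D ⊔ B)  ⇔  ((∀r.B ⊓ C) ⊓ (D ⊓ ¬B)) unsat w.r.t. T
   all branches close; clash {A, ¬A} at x₀
2. Hence (¬(∃r.¬B) ⊓ C) ⊑ (¬D ⊔ B): entailed.

Yes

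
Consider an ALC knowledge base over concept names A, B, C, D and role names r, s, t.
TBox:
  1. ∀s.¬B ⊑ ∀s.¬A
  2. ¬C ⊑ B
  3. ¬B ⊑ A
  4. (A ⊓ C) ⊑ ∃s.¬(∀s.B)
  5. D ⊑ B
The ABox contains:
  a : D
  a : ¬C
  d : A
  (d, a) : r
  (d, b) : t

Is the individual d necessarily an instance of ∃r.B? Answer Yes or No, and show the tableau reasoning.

Yes

1. d : ∃r.B?  L(d) = {A} ∪ {∀r.¬B}
   clash {B, ¬B} at a — d ∈ ∃r.B
2. Hence d : ∃r.B: entailed.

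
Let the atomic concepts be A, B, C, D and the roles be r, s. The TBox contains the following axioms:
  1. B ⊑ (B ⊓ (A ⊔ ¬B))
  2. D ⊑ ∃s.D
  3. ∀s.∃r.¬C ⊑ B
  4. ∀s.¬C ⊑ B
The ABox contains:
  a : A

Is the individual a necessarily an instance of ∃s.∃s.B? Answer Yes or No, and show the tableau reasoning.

1. a : ∃s.∃s.B?  L(a) = {A} ∪ {∀s.∀s.¬B}
   open: L(a) ⊇ {A, ¬B, ¬D, ∀s.∀s.¬B, ∃s.C, …} (+ ∃-successors) — a ∉ ∃s.∃s.B possible
2. Hence a : ∃s.∃s.B: not entailed.

No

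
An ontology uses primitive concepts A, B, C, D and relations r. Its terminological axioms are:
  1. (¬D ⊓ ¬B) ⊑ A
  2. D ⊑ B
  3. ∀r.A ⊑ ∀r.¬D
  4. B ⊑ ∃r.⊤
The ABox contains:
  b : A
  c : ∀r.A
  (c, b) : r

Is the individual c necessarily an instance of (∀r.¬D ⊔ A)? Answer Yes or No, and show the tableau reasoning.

1. c : (∀r.¬D ⊔ A)?  L(c) = {∀r.A} ∪ {(∃r.D ⊓ ¬A)}
   clash {A, ¬A} at c — c ∈ (∀r.¬D ⊔ A)
2. Hence c : (∀r.¬D ⊔ A): entailed.

Yes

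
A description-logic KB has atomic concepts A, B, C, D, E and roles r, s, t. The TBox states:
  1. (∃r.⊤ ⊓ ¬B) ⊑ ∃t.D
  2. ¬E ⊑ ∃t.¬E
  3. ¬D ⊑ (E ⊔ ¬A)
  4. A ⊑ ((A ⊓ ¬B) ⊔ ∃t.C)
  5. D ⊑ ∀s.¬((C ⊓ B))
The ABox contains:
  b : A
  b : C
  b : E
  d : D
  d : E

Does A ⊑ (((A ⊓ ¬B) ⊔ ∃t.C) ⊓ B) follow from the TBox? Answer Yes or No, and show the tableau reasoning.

No

1. A ⊑ (((A ⊓ ¬B) ⊔ ∃t.C) ⊓ B)  ⇔  (A ⊓ (((¬A ⊔ B) ⊓ ∀t.¬C) ⊔ ¬B)) unsat w.r.t. T
   apply at x₀: A⊑((A ⊓ ¬B) ⊔ ∃t.C)
   open: L(x₀) ⊇ {A, D, E, ¬B, ∀r.⊥, …}
2. Hence A ⊑ (((A ⊓ ¬B) ⊔ ∃t.C) ⊓ B): not entailed.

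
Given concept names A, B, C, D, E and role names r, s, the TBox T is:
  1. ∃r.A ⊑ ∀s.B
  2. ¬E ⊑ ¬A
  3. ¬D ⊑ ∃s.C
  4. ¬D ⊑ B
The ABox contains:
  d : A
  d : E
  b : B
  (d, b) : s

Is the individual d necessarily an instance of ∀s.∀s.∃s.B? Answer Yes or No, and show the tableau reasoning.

1. d : ∀s.∀s.∃s.B?  L(d) = {A, E} ∪ {∃s.∃s.∀s.¬B}
   open: L(d) ⊇ {A, D, E, ∀r.¬A, ∃s.∃s.∀s.¬B} (+ ∃-successors) — d ∉ ∀s.∀s.∃s.B possible
2. Hence d : ∀s.∀s.∃s.B: not entailed.

No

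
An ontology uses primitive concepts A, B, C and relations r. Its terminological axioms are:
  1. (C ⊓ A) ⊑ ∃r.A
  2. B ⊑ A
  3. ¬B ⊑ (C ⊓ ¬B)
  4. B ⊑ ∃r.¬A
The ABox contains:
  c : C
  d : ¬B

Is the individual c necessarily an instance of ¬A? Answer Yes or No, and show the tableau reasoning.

1. c : ¬A?  L(c) = {C} ∪ {A}
   open: L(c) ⊇ {A, B, C, ∃r.A, ∃r.¬A} (+ ∃-successors) — c ∉ ¬A possible
2. Hence c : ¬A: not entailed.

No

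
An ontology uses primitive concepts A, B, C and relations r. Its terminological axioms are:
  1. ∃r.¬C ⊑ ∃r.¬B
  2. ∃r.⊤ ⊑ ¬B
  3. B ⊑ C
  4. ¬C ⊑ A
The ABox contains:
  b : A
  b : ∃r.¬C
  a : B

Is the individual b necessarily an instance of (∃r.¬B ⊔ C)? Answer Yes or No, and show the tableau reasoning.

1. b : (∃r.¬B ⊔ C)?  L(b) = {A, ∃r.¬C} ∪ {(∀r.B ⊓ ¬C)}
   clash {C, ¬C} at b — b ∈ (∃r.¬B ⊔ C)
2. Hence b : (∃r.¬B ⊔ C): entailed.

Yes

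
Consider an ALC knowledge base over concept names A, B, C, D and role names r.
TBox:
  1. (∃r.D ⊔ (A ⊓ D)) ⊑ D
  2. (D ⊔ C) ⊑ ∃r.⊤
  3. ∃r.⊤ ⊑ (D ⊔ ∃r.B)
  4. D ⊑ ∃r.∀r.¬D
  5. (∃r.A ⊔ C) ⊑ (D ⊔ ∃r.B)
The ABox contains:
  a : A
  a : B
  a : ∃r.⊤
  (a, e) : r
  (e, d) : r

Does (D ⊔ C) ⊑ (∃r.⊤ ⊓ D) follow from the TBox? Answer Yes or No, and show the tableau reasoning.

No

1. (D ⊔ C) ⊑ (∃r.⊤ ⊓ D)  ⇔  ((D ⊔ C) ⊓ (∀r.⊥ ⊔ ¬D)) unsat w.r.t. T
   apply at x₀: (D ⊔ C)⊑∃r.⊤
   open: L(x₀) ⊇ {C, ¬D, ∀r.¬D, ∃r.B, ∃r.⊤} (+ ∃-successors)
2. Hence (D ⊔ C) ⊑ (∃r.⊤ ⊓ D): not entailed.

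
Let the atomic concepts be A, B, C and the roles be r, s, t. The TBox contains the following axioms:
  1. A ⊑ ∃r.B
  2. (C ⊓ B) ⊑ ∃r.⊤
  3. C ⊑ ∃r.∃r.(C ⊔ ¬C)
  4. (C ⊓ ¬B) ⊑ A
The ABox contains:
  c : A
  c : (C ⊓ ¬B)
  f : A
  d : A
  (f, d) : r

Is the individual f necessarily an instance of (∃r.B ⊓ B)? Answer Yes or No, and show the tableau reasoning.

No

1. f : (∃r.B ⊓ B)?  L(f) = {A} ∪ {(∀r.¬B ⊔ ¬B)}
   apply at f: A⊑∃r.B
   open: L(f) ⊇ {A, ¬B, ¬C, ∃r.B} (+ ∃-successors) — f ∉ (∃r.B ⊓ B) possible
2. Hence f : (∃r.B ⊓ B): not entailed.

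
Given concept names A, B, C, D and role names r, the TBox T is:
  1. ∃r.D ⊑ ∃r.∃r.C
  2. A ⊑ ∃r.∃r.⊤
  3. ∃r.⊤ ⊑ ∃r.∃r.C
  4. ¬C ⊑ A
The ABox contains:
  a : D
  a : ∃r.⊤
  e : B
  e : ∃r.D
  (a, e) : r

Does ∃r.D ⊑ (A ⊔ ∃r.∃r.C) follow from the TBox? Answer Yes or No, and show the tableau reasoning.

1. ∃r.D ⊑ (A ⊔ ∃r.∃r.C)  ⇔  (∃r.D ⊓ (¬A ⊓ ∀r.∀r.¬C)) unsat w.r.t. T
   all branches close; clash {A, ¬A} at x₀
2. Hence ∃r.D ⊑ (A ⊔ ∃r.∃r.C): entailed.

Yes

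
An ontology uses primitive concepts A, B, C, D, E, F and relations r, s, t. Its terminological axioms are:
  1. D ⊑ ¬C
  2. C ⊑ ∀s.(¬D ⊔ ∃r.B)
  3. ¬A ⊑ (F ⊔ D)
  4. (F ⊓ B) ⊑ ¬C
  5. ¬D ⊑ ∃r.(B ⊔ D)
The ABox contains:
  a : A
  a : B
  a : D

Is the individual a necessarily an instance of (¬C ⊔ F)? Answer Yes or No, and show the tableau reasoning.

1. a : (¬C ⊔ F)?  L(a) = {A, B, D} ∪ {(C ⊓ ¬F)}
   clash {C, ¬C} at a — a ∈ (¬C ⊔ F)
2. Hence a : (¬C ⊔ F): entailed.

Yes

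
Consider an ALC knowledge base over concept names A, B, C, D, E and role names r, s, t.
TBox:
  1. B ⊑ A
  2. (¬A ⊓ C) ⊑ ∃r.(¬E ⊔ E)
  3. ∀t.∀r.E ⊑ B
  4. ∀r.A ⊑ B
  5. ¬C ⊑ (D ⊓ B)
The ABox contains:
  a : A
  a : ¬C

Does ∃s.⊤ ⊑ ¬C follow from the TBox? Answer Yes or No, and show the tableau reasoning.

1. ∃s.⊤ ⊑ ¬C  ⇔  (∃s.⊤ ⊓ C) unsat w.r.t. T
   open: L(x₀) ⊇ {A, C, ¬B, ∃r.¬A, ∃s.⊤, …} (+ ∃-successors)
2. Hence ∃s.⊤ ⊑ ¬C: not entailed.

No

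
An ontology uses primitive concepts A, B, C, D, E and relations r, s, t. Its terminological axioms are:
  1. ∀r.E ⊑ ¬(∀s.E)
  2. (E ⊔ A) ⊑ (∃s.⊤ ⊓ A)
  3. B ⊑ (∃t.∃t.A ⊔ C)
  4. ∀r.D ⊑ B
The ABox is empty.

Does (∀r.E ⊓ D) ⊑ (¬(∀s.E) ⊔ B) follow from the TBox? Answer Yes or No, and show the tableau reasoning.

1. (∀r.E ⊓ D) ⊑ (¬(∀s.E) ⊔ B)  ⇔  ((∀r.E ⊓ D) ⊓ (∀s.E ⊓ ¬B)) unsat w.r.t. T
   all branches close; clash {B, ¬B} at x₀
2. Hence (∀r.E ⊓ D) ⊑ (¬(∀s.E) ⊔ B): entailed.

Yes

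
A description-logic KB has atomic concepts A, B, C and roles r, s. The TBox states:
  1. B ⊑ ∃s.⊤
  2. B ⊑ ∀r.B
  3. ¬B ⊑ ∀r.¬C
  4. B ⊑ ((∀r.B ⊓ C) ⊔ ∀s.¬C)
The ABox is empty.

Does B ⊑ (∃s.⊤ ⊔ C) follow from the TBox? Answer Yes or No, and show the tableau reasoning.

1. B ⊑ (∃s.⊤ ⊔ C)  ⇔  (B ⊓ (∀s.⊥ ⊓ ¬C)) unsat w.r.t. T
   all branches close; clash ⊥ at an ∃-successor
2. Hence B ⊑ (∃s.⊤ ⊔ C): entailed.

Yes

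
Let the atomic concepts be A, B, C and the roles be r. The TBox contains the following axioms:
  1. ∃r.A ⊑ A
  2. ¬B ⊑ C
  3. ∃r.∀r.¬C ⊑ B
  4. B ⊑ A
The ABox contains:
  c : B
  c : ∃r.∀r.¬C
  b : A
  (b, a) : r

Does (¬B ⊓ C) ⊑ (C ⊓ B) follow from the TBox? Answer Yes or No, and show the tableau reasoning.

No

1. (¬B ⊓ C) ⊑ (C ⊓ B)  ⇔  ((¬B ⊓ C) ⊓ (¬C ⊔ ¬B)) unsat w.r.t. T
   open: L(x₀) ⊇ {C, ¬B, ∀r.¬A, ∀r.∃r.C}
2. Hence (¬B ⊓ C) ⊑ (C ⊓ B): not entailed.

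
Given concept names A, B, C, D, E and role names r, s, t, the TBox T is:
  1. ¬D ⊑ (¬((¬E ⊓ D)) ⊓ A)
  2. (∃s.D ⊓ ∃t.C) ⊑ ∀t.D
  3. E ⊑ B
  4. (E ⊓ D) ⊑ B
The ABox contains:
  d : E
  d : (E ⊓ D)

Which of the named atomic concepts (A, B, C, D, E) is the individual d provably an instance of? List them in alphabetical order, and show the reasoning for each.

{B, D, E}

1. d : A?  L(d) = {E, (E ⊓ D)} ∪ {¬A}
   apply at d: E⊑B; (E ⊓ D)⊑B
   open: L(d) ⊇ {B, D, E, ¬A, ∀s.¬D} — d ∉ A possible
2. d : B?  L(d) = {E, (E ⊓ D)} ∪ {¬B}
   clash {B, ¬B} at d — d ∈ B
3. d : C?  L(d) = {E, (E ⊓ D)} ∪ {¬C}
   apply at d: E⊑B; (E ⊓ D)⊑B
   open: L(d) ⊇ {B, D, E, ¬C, ∀s.¬D} — d ∉ C possible
4. d : D?  L(d) = {E, (E ⊓ D)} ∪ {¬D}
   clash {D, ¬D} at d — d ∈ D
5. d : E?  L(d) = {E, (E ⊓ D)} ∪ {¬E}
   clash {E, ¬E} at d — d ∈ E
6. Entailed for d: {B, D, E}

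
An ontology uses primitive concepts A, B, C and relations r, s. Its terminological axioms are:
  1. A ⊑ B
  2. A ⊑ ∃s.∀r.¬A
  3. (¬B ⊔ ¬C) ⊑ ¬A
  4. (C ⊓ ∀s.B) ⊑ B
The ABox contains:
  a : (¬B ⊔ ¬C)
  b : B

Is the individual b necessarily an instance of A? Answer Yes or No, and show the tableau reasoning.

1. b : A?  L(b) = {B} ∪ {¬A}
   open: L(b) ⊇ {B, ¬A} — b ∉ A possible
2. Hence b : A: not entailed.

No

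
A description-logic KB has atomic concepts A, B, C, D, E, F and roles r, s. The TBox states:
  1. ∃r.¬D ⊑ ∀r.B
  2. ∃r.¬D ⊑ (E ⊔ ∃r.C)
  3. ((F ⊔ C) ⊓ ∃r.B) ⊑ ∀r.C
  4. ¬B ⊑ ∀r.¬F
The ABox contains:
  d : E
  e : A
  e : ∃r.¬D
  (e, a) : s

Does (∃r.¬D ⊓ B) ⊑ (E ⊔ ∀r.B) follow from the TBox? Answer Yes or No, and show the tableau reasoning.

Yes

1. (∃r.¬D ⊓ B) ⊑ (E ⊔ ∀r.B)  ⇔  ((∃r.¬D ⊓ B) ⊓ (¬E ⊓ ∃r.¬B)) unsat w.r.t. T
   all branches close; clash {B, ¬B} at an ∃-successor
2. Hence (∃r.¬D ⊓ B) ⊑ (E ⊔ ∀r.B): entailed.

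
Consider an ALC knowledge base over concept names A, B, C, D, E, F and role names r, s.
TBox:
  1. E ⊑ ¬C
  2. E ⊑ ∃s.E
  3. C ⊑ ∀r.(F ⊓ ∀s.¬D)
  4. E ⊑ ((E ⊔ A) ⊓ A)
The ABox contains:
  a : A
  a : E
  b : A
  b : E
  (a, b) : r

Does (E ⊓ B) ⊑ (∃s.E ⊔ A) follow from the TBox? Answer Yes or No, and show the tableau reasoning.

1. (E ⊓ B) ⊑ (∃s.E ⊔ A)  ⇔  ((E ⊓ B) ⊓ (∀s.¬E ⊓ ¬A)) unsat w.r.t. T
   all branches close; clash {A, ¬A} at x₀
2. Hence (E ⊓ B) ⊑ (∃s.E ⊔ A): entailed.

Yes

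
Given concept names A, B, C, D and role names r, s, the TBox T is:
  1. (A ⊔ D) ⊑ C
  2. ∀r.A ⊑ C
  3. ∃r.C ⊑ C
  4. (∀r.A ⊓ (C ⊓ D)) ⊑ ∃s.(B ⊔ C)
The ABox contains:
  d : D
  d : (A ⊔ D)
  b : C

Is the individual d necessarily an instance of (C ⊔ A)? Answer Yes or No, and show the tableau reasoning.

1. d : (C ⊔ A)?  L(d) = {D, (A ⊔ D)} ∪ {(¬C ⊓ ¬A)}
   clash {C, ¬C} at d — d ∈ (C ⊔ A)
2. Hence d : (C ⊔ A): entailed.

Yes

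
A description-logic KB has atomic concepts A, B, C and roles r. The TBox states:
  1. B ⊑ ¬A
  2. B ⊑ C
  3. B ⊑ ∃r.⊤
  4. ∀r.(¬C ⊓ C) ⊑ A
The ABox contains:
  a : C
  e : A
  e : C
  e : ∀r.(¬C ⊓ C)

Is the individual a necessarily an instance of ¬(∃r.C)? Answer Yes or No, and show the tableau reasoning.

No

1. a : ¬(∃r.C)?  L(a) = {C} ∪ {∃r.C}
   open: L(a) ⊇ {C, ¬B, ∃r.(C ⊔ ¬C), ∃r.C} (+ ∃-successors) — a ∉ ¬(∃r.C) possible
2. Hence a : ¬(∃r.C): not entailed.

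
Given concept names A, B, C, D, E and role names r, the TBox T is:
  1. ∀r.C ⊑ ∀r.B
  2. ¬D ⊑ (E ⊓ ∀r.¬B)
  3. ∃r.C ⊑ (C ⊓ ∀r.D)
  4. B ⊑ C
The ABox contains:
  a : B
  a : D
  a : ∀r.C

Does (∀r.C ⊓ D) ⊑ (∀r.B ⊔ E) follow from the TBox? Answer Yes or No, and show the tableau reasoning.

Yes

1. (∀r.C ⊓ D) ⊑ (∀r.B ⊔ E)  ⇔  ((∀r.C ⊓ D) ⊓ (∃r.¬B ⊓ ¬E)) unsat w.r.t. T
   all branches close; clash {B, ¬B} at an ∃-successor
2. Hence (∀r.C ⊓ D) ⊑ (∀r.B ⊔ E): entailed.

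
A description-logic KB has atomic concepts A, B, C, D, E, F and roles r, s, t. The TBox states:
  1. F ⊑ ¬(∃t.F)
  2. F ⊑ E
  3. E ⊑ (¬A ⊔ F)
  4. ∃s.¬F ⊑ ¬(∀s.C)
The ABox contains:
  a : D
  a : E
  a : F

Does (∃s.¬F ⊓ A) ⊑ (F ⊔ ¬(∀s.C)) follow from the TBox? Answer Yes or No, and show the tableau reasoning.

Yes

1. (∃s.¬F ⊓ A) ⊑ (F ⊔ ¬(∀s.C))  ⇔  ((∃s.¬F ⊓ A) ⊓ (¬F ⊓ ∀s.C)) unsat w.r.t. T
   all branches close; clash {F, ¬F} at x₀
2. Hence (∃s.¬F ⊓ A) ⊑ (F ⊔ ¬(∀s.C)): entailed.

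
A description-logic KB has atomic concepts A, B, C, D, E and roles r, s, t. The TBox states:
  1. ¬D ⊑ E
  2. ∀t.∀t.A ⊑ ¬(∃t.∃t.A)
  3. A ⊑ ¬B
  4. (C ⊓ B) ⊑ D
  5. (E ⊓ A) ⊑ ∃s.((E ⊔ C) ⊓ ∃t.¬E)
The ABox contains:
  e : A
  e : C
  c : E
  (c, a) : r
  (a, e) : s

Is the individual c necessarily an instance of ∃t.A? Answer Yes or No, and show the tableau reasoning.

1. c : ∃t.A?  L(c) = {E} ∪ {∀t.¬A}
   open: L(c) ⊇ {E, ¬A, ¬C, ∀t.¬A, ∃t.∃t.¬A} (+ ∃-successors) — c ∉ ∃t.A possible
2. Hence c : ∃t.A: not entailed.

No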